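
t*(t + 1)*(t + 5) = t^3 + 6*t^2 + 5*t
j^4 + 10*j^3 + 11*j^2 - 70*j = j*(j - 2)*(j + 5)*(j + 7)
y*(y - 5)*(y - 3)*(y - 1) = y^4 - 9*y^3 + 23*y^2 - 15*y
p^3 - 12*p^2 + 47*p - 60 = (p - 5)*(p - 4)*(p - 3)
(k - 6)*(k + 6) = k^2 - 36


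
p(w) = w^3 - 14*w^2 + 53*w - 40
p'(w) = 3*w^2 - 28*w + 53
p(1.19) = 4.93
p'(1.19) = 23.93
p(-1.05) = -112.24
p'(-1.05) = 85.71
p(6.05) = -10.34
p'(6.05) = -6.59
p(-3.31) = -405.08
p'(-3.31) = 178.55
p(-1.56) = -160.55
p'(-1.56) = 103.98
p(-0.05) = -42.69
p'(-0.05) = 54.41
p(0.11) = -34.34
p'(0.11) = 49.96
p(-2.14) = -227.33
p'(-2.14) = 126.66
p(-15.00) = -7360.00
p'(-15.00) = 1148.00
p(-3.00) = -352.00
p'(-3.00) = 164.00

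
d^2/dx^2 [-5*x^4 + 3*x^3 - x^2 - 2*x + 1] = -60*x^2 + 18*x - 2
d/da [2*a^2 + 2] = 4*a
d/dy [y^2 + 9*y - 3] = 2*y + 9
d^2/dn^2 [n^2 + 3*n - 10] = 2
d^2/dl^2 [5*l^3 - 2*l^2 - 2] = 30*l - 4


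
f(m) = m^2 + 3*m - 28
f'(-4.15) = -5.30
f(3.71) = -3.11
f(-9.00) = 26.00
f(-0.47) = -29.19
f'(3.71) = 10.42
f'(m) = 2*m + 3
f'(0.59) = 4.18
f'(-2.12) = -1.24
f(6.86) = 39.64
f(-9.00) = 26.00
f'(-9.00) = -15.00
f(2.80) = -11.76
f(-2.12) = -29.87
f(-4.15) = -23.23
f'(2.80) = 8.60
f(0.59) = -25.88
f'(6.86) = 16.72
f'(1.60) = 6.20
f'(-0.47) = 2.06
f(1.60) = -20.64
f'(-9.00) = -15.00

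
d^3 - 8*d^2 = d^2*(d - 8)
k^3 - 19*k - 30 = (k - 5)*(k + 2)*(k + 3)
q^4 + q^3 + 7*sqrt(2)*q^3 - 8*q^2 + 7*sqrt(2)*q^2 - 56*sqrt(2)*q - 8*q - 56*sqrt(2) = (q + 1)*(q - 2*sqrt(2))*(q + 2*sqrt(2))*(q + 7*sqrt(2))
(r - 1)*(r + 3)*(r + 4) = r^3 + 6*r^2 + 5*r - 12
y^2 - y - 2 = (y - 2)*(y + 1)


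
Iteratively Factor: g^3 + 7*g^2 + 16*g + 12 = (g + 3)*(g^2 + 4*g + 4) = (g + 2)*(g + 3)*(g + 2)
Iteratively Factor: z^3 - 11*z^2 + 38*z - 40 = (z - 2)*(z^2 - 9*z + 20) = (z - 5)*(z - 2)*(z - 4)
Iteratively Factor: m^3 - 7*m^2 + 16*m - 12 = (m - 3)*(m^2 - 4*m + 4) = (m - 3)*(m - 2)*(m - 2)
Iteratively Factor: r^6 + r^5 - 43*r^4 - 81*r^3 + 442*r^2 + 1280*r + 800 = (r + 4)*(r^5 - 3*r^4 - 31*r^3 + 43*r^2 + 270*r + 200) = (r + 2)*(r + 4)*(r^4 - 5*r^3 - 21*r^2 + 85*r + 100) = (r + 1)*(r + 2)*(r + 4)*(r^3 - 6*r^2 - 15*r + 100) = (r - 5)*(r + 1)*(r + 2)*(r + 4)*(r^2 - r - 20) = (r - 5)^2*(r + 1)*(r + 2)*(r + 4)*(r + 4)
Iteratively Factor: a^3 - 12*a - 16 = (a - 4)*(a^2 + 4*a + 4) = (a - 4)*(a + 2)*(a + 2)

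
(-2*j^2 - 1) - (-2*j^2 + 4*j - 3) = 2 - 4*j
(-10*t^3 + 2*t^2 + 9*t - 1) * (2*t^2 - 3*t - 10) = -20*t^5 + 34*t^4 + 112*t^3 - 49*t^2 - 87*t + 10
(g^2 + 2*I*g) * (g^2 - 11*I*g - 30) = g^4 - 9*I*g^3 - 8*g^2 - 60*I*g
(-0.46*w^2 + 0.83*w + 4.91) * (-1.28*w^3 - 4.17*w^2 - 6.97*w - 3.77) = 0.5888*w^5 + 0.8558*w^4 - 6.5397*w^3 - 24.5256*w^2 - 37.3518*w - 18.5107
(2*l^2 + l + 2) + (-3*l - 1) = 2*l^2 - 2*l + 1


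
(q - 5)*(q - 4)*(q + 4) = q^3 - 5*q^2 - 16*q + 80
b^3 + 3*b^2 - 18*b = b*(b - 3)*(b + 6)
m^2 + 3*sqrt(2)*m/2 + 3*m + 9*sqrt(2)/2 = (m + 3)*(m + 3*sqrt(2)/2)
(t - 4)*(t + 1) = t^2 - 3*t - 4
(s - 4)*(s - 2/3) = s^2 - 14*s/3 + 8/3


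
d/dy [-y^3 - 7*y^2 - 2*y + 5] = -3*y^2 - 14*y - 2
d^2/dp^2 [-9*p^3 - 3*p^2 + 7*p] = -54*p - 6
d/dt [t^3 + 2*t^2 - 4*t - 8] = 3*t^2 + 4*t - 4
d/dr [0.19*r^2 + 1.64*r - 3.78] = 0.38*r + 1.64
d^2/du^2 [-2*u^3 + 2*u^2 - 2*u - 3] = 4 - 12*u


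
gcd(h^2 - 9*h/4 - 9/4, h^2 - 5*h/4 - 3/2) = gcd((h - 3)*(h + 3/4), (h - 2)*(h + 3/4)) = h + 3/4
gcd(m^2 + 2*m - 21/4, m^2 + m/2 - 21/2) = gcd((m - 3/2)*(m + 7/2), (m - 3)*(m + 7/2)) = m + 7/2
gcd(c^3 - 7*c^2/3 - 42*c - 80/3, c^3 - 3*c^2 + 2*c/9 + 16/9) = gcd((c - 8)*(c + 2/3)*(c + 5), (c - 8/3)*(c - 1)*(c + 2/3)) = c + 2/3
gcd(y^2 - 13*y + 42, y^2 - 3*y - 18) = y - 6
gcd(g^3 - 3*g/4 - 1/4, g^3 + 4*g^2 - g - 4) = g - 1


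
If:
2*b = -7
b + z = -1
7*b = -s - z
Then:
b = -7/2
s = 22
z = 5/2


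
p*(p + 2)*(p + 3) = p^3 + 5*p^2 + 6*p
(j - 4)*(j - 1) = j^2 - 5*j + 4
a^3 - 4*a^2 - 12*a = a*(a - 6)*(a + 2)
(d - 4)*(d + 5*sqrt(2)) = d^2 - 4*d + 5*sqrt(2)*d - 20*sqrt(2)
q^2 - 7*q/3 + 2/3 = (q - 2)*(q - 1/3)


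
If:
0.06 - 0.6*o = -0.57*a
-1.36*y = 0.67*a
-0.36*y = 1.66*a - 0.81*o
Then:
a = 0.11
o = 0.21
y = -0.06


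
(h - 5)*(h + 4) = h^2 - h - 20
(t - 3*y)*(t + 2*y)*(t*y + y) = t^3*y - t^2*y^2 + t^2*y - 6*t*y^3 - t*y^2 - 6*y^3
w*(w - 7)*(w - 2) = w^3 - 9*w^2 + 14*w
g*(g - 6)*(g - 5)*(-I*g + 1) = -I*g^4 + g^3 + 11*I*g^3 - 11*g^2 - 30*I*g^2 + 30*g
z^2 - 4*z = z*(z - 4)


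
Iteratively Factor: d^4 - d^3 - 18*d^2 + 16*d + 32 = (d + 4)*(d^3 - 5*d^2 + 2*d + 8) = (d - 2)*(d + 4)*(d^2 - 3*d - 4) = (d - 4)*(d - 2)*(d + 4)*(d + 1)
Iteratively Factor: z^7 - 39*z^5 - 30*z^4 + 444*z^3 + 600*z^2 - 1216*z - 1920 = (z - 4)*(z^6 + 4*z^5 - 23*z^4 - 122*z^3 - 44*z^2 + 424*z + 480) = (z - 4)*(z + 2)*(z^5 + 2*z^4 - 27*z^3 - 68*z^2 + 92*z + 240) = (z - 4)*(z + 2)*(z + 4)*(z^4 - 2*z^3 - 19*z^2 + 8*z + 60) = (z - 4)*(z - 2)*(z + 2)*(z + 4)*(z^3 - 19*z - 30) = (z - 5)*(z - 4)*(z - 2)*(z + 2)*(z + 4)*(z^2 + 5*z + 6) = (z - 5)*(z - 4)*(z - 2)*(z + 2)*(z + 3)*(z + 4)*(z + 2)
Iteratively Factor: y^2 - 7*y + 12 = (y - 4)*(y - 3)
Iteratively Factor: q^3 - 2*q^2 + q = (q)*(q^2 - 2*q + 1) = q*(q - 1)*(q - 1)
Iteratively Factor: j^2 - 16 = (j - 4)*(j + 4)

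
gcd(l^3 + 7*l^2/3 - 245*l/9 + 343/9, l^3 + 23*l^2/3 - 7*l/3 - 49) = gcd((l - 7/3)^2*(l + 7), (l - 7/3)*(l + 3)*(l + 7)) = l^2 + 14*l/3 - 49/3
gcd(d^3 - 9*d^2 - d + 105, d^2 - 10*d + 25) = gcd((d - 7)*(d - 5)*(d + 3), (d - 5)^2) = d - 5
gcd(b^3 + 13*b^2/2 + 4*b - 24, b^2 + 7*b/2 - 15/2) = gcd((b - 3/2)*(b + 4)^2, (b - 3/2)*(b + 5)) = b - 3/2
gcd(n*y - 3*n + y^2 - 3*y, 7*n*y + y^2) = 1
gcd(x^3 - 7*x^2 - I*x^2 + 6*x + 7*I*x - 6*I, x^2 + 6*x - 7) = x - 1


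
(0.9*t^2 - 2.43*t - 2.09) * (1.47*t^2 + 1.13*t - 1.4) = 1.323*t^4 - 2.5551*t^3 - 7.0782*t^2 + 1.0403*t + 2.926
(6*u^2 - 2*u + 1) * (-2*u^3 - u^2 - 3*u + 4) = -12*u^5 - 2*u^4 - 18*u^3 + 29*u^2 - 11*u + 4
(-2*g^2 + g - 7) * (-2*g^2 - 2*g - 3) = 4*g^4 + 2*g^3 + 18*g^2 + 11*g + 21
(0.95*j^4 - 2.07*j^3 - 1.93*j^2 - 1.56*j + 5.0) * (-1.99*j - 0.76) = -1.8905*j^5 + 3.3973*j^4 + 5.4139*j^3 + 4.5712*j^2 - 8.7644*j - 3.8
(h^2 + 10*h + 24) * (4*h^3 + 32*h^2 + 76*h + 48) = 4*h^5 + 72*h^4 + 492*h^3 + 1576*h^2 + 2304*h + 1152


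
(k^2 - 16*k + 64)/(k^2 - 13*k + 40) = (k - 8)/(k - 5)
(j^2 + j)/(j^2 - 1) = j/(j - 1)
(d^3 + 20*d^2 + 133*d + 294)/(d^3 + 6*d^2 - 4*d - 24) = (d^2 + 14*d + 49)/(d^2 - 4)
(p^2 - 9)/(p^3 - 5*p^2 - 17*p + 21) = (p - 3)/(p^2 - 8*p + 7)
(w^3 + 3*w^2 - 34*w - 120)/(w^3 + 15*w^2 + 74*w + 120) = (w - 6)/(w + 6)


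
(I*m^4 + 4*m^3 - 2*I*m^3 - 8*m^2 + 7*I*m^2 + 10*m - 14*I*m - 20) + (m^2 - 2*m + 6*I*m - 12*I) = I*m^4 + 4*m^3 - 2*I*m^3 - 7*m^2 + 7*I*m^2 + 8*m - 8*I*m - 20 - 12*I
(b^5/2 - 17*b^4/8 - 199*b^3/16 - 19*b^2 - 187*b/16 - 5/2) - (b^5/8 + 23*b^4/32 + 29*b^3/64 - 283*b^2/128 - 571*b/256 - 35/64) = 3*b^5/8 - 91*b^4/32 - 825*b^3/64 - 2149*b^2/128 - 2421*b/256 - 125/64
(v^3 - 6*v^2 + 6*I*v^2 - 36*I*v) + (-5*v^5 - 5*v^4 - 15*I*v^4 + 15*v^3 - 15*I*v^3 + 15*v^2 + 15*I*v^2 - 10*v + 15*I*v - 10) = -5*v^5 - 5*v^4 - 15*I*v^4 + 16*v^3 - 15*I*v^3 + 9*v^2 + 21*I*v^2 - 10*v - 21*I*v - 10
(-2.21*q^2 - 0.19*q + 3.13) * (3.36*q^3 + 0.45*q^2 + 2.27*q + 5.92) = -7.4256*q^5 - 1.6329*q^4 + 5.4146*q^3 - 12.106*q^2 + 5.9803*q + 18.5296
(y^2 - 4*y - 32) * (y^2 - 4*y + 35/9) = y^4 - 8*y^3 - 109*y^2/9 + 1012*y/9 - 1120/9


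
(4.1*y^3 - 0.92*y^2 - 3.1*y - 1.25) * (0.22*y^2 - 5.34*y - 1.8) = 0.902*y^5 - 22.0964*y^4 - 3.1492*y^3 + 17.935*y^2 + 12.255*y + 2.25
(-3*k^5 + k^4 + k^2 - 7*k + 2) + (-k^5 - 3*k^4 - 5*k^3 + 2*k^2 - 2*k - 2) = -4*k^5 - 2*k^4 - 5*k^3 + 3*k^2 - 9*k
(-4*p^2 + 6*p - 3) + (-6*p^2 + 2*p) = -10*p^2 + 8*p - 3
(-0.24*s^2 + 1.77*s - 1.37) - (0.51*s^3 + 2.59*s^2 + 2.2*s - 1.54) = -0.51*s^3 - 2.83*s^2 - 0.43*s + 0.17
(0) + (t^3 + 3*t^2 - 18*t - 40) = t^3 + 3*t^2 - 18*t - 40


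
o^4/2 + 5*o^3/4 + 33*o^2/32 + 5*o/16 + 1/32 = (o/2 + 1/2)*(o + 1/4)^2*(o + 1)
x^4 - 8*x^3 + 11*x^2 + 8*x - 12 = (x - 6)*(x - 2)*(x - 1)*(x + 1)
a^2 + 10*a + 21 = (a + 3)*(a + 7)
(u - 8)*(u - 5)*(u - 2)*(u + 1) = u^4 - 14*u^3 + 51*u^2 - 14*u - 80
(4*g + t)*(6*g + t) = 24*g^2 + 10*g*t + t^2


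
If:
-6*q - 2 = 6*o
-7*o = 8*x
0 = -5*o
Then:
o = 0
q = -1/3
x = 0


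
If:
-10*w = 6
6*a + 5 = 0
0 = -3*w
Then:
No Solution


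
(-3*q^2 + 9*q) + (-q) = -3*q^2 + 8*q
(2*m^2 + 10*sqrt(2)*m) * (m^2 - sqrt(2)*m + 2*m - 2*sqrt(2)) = 2*m^4 + 4*m^3 + 8*sqrt(2)*m^3 - 20*m^2 + 16*sqrt(2)*m^2 - 40*m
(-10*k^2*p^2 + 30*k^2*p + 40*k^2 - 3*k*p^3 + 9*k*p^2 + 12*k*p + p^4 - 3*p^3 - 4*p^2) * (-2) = 20*k^2*p^2 - 60*k^2*p - 80*k^2 + 6*k*p^3 - 18*k*p^2 - 24*k*p - 2*p^4 + 6*p^3 + 8*p^2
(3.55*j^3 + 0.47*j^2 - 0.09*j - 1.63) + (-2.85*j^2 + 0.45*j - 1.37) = 3.55*j^3 - 2.38*j^2 + 0.36*j - 3.0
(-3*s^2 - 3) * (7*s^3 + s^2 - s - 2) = -21*s^5 - 3*s^4 - 18*s^3 + 3*s^2 + 3*s + 6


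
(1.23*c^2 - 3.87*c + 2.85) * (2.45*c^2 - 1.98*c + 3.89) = 3.0135*c^4 - 11.9169*c^3 + 19.4298*c^2 - 20.6973*c + 11.0865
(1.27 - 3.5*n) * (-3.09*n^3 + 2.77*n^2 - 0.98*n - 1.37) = 10.815*n^4 - 13.6193*n^3 + 6.9479*n^2 + 3.5504*n - 1.7399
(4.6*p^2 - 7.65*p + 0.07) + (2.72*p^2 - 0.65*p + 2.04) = 7.32*p^2 - 8.3*p + 2.11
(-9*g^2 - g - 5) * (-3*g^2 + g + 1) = 27*g^4 - 6*g^3 + 5*g^2 - 6*g - 5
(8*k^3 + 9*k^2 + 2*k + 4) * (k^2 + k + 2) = 8*k^5 + 17*k^4 + 27*k^3 + 24*k^2 + 8*k + 8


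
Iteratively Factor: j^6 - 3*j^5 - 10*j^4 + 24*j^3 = (j)*(j^5 - 3*j^4 - 10*j^3 + 24*j^2) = j*(j - 2)*(j^4 - j^3 - 12*j^2) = j*(j - 4)*(j - 2)*(j^3 + 3*j^2) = j*(j - 4)*(j - 2)*(j + 3)*(j^2) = j^2*(j - 4)*(j - 2)*(j + 3)*(j)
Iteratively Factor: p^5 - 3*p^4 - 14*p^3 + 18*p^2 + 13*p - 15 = (p + 1)*(p^4 - 4*p^3 - 10*p^2 + 28*p - 15) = (p + 1)*(p + 3)*(p^3 - 7*p^2 + 11*p - 5) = (p - 1)*(p + 1)*(p + 3)*(p^2 - 6*p + 5) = (p - 1)^2*(p + 1)*(p + 3)*(p - 5)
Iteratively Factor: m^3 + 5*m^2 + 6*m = (m)*(m^2 + 5*m + 6) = m*(m + 3)*(m + 2)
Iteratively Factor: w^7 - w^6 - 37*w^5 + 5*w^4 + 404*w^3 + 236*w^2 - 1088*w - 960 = (w + 4)*(w^6 - 5*w^5 - 17*w^4 + 73*w^3 + 112*w^2 - 212*w - 240) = (w + 2)*(w + 4)*(w^5 - 7*w^4 - 3*w^3 + 79*w^2 - 46*w - 120) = (w + 2)*(w + 3)*(w + 4)*(w^4 - 10*w^3 + 27*w^2 - 2*w - 40) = (w - 4)*(w + 2)*(w + 3)*(w + 4)*(w^3 - 6*w^2 + 3*w + 10) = (w - 4)*(w + 1)*(w + 2)*(w + 3)*(w + 4)*(w^2 - 7*w + 10) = (w - 5)*(w - 4)*(w + 1)*(w + 2)*(w + 3)*(w + 4)*(w - 2)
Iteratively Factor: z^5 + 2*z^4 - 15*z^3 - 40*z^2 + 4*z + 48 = (z + 2)*(z^4 - 15*z^2 - 10*z + 24) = (z - 4)*(z + 2)*(z^3 + 4*z^2 + z - 6) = (z - 4)*(z - 1)*(z + 2)*(z^2 + 5*z + 6) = (z - 4)*(z - 1)*(z + 2)*(z + 3)*(z + 2)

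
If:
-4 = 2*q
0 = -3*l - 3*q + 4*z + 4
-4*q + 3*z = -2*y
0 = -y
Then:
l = -2/9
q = -2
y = 0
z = -8/3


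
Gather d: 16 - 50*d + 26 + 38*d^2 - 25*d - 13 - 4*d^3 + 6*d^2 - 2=-4*d^3 + 44*d^2 - 75*d + 27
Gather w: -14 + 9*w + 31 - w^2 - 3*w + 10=-w^2 + 6*w + 27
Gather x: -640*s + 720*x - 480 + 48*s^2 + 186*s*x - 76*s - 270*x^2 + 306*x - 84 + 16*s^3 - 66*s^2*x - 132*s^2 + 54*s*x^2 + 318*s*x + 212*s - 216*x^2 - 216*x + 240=16*s^3 - 84*s^2 - 504*s + x^2*(54*s - 486) + x*(-66*s^2 + 504*s + 810) - 324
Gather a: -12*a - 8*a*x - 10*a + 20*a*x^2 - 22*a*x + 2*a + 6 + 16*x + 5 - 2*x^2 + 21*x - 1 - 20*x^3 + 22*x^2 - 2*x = a*(20*x^2 - 30*x - 20) - 20*x^3 + 20*x^2 + 35*x + 10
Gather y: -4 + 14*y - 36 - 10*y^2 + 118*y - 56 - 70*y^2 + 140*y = -80*y^2 + 272*y - 96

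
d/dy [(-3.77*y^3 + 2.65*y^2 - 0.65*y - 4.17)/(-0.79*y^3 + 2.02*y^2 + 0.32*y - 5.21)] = (-5.5219*y^4 - 3.4398*y^3 + 51.2032*y^2 - 10.7662*y + 4.7209)/(0.6241*y^6 - 3.1916*y^5 + 3.5748*y^4 + 9.5246*y^3 - 20.946*y^2 - 3.3344*y + 27.1441)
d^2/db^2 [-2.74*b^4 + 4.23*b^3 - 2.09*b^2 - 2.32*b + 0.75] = -32.88*b^2 + 25.38*b - 4.18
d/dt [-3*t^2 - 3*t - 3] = -6*t - 3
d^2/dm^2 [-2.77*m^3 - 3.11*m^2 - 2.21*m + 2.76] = -16.62*m - 6.22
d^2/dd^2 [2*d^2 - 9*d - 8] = 4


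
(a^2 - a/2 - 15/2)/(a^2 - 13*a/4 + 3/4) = 2*(2*a + 5)/(4*a - 1)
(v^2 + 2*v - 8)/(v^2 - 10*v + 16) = (v + 4)/(v - 8)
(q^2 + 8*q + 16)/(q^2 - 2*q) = (q^2 + 8*q + 16)/(q*(q - 2))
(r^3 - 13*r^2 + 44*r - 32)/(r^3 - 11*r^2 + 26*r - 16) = (r - 4)/(r - 2)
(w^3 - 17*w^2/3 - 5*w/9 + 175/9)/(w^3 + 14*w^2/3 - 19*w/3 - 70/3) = (3*w^2 - 10*w - 25)/(3*(w^2 + 7*w + 10))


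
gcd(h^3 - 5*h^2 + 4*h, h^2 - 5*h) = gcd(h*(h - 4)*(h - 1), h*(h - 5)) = h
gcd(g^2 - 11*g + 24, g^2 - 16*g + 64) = g - 8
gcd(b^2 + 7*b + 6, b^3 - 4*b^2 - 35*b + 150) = b + 6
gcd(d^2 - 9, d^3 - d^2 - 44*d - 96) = d + 3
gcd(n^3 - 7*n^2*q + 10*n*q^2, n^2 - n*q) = n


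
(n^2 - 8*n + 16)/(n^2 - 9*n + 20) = (n - 4)/(n - 5)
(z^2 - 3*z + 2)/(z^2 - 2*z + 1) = (z - 2)/(z - 1)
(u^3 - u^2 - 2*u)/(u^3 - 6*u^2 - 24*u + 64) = u*(u + 1)/(u^2 - 4*u - 32)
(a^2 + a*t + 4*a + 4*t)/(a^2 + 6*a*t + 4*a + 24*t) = (a + t)/(a + 6*t)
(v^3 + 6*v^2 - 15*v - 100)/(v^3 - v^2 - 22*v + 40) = (v + 5)/(v - 2)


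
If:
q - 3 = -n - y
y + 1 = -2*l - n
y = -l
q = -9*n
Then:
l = -5/7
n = -2/7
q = 18/7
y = 5/7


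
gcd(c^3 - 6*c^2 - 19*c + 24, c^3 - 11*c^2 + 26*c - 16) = c^2 - 9*c + 8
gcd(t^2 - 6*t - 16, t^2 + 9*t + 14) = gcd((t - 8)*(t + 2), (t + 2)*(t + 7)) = t + 2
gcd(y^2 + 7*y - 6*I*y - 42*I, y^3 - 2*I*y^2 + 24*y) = y - 6*I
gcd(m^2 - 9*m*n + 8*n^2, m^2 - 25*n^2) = 1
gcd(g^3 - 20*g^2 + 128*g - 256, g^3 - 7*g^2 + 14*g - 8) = g - 4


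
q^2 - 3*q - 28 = (q - 7)*(q + 4)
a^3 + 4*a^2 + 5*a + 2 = (a + 1)^2*(a + 2)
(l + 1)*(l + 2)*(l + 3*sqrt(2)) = l^3 + 3*l^2 + 3*sqrt(2)*l^2 + 2*l + 9*sqrt(2)*l + 6*sqrt(2)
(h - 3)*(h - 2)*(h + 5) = h^3 - 19*h + 30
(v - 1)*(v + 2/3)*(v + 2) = v^3 + 5*v^2/3 - 4*v/3 - 4/3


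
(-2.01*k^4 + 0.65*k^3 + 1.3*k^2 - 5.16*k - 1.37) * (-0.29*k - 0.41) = 0.5829*k^5 + 0.6356*k^4 - 0.6435*k^3 + 0.9634*k^2 + 2.5129*k + 0.5617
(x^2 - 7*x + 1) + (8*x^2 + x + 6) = 9*x^2 - 6*x + 7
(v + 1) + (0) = v + 1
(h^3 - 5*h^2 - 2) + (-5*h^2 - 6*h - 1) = h^3 - 10*h^2 - 6*h - 3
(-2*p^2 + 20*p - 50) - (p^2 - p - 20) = -3*p^2 + 21*p - 30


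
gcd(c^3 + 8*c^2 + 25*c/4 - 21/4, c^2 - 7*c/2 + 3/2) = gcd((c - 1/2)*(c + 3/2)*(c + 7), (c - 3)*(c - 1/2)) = c - 1/2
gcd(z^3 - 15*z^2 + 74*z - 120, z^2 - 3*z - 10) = z - 5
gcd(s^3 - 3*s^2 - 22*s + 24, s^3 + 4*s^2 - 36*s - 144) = s^2 - 2*s - 24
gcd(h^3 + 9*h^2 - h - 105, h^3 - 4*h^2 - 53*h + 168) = h^2 + 4*h - 21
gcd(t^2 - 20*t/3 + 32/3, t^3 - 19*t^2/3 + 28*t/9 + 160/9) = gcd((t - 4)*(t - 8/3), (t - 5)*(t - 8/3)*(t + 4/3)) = t - 8/3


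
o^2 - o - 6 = (o - 3)*(o + 2)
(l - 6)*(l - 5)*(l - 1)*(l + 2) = l^4 - 10*l^3 + 17*l^2 + 52*l - 60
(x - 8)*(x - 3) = x^2 - 11*x + 24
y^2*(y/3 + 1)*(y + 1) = y^4/3 + 4*y^3/3 + y^2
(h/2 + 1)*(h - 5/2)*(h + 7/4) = h^3/2 + 5*h^2/8 - 47*h/16 - 35/8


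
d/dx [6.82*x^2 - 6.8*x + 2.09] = 13.64*x - 6.8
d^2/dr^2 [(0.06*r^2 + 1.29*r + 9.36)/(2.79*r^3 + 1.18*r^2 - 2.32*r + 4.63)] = (0.934092*r^6 + 60.248934*r^5 + 902.121948*r^4 + 502.809732*r^3 - 487.248084*r^2 - 921.488364*r + 28.769436)/(21.717639*r^9 + 27.555714*r^8 - 42.522948*r^7 + 63.936757*r^6 + 126.8169*r^5 - 141.420252*r^4 + 90.889157*r^3 + 150.648162*r^2 - 149.200824*r + 99.252847)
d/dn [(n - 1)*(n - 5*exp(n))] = -5*n*exp(n) + 2*n - 1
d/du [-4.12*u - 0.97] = -4.12000000000000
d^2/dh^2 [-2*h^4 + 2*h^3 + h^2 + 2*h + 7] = -24*h^2 + 12*h + 2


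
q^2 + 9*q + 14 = (q + 2)*(q + 7)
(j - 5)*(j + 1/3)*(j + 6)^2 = j^4 + 22*j^3/3 - 65*j^2/3 - 188*j - 60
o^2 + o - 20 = (o - 4)*(o + 5)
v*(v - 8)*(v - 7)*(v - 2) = v^4 - 17*v^3 + 86*v^2 - 112*v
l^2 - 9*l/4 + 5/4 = (l - 5/4)*(l - 1)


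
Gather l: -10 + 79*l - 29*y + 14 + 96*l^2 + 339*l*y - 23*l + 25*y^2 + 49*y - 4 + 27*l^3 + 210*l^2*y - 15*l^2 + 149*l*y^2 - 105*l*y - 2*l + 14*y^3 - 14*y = 27*l^3 + l^2*(210*y + 81) + l*(149*y^2 + 234*y + 54) + 14*y^3 + 25*y^2 + 6*y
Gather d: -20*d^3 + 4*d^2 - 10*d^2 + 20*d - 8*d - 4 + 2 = -20*d^3 - 6*d^2 + 12*d - 2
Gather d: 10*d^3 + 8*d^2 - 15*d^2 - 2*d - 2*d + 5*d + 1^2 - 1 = 10*d^3 - 7*d^2 + d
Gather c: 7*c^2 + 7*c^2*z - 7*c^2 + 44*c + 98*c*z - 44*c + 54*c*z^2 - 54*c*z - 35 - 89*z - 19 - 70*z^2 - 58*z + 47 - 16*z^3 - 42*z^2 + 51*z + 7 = 7*c^2*z + c*(54*z^2 + 44*z) - 16*z^3 - 112*z^2 - 96*z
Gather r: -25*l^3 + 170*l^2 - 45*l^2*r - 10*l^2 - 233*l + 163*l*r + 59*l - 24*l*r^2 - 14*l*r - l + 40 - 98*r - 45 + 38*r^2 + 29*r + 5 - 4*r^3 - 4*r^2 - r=-25*l^3 + 160*l^2 - 175*l - 4*r^3 + r^2*(34 - 24*l) + r*(-45*l^2 + 149*l - 70)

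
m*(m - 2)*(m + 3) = m^3 + m^2 - 6*m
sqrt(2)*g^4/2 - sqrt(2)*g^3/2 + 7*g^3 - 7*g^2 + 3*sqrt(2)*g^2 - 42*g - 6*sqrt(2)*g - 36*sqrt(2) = (g - 3)*(g + sqrt(2))*(g + 6*sqrt(2))*(sqrt(2)*g/2 + sqrt(2))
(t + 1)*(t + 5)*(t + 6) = t^3 + 12*t^2 + 41*t + 30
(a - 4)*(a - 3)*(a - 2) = a^3 - 9*a^2 + 26*a - 24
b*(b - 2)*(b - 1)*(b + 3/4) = b^4 - 9*b^3/4 - b^2/4 + 3*b/2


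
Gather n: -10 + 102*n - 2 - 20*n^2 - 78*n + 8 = -20*n^2 + 24*n - 4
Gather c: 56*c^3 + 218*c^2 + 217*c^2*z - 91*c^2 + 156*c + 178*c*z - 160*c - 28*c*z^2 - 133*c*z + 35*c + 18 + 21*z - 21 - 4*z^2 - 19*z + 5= 56*c^3 + c^2*(217*z + 127) + c*(-28*z^2 + 45*z + 31) - 4*z^2 + 2*z + 2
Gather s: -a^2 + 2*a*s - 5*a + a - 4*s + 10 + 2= -a^2 - 4*a + s*(2*a - 4) + 12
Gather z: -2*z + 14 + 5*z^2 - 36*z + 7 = 5*z^2 - 38*z + 21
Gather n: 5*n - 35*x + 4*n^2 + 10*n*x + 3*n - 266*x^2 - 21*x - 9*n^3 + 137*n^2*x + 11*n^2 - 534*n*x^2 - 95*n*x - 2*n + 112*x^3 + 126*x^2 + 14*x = -9*n^3 + n^2*(137*x + 15) + n*(-534*x^2 - 85*x + 6) + 112*x^3 - 140*x^2 - 42*x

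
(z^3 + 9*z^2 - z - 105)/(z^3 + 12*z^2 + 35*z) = (z - 3)/z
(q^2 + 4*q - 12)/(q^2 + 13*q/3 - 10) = 3*(q - 2)/(3*q - 5)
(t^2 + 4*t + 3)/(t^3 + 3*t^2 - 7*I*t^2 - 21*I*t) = (t + 1)/(t*(t - 7*I))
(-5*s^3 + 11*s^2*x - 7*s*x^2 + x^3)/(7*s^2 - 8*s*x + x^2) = (5*s^2 - 6*s*x + x^2)/(-7*s + x)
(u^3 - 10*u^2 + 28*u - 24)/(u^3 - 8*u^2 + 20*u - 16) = (u - 6)/(u - 4)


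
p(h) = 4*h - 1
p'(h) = 4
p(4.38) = 16.52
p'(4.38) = 4.00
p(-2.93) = -12.72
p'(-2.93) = 4.00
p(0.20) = -0.20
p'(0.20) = 4.00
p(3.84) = 14.36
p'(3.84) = 4.00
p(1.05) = 3.20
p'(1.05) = 4.00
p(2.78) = 10.12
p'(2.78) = 4.00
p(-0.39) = -2.56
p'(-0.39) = 4.00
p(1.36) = 4.44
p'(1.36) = 4.00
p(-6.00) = -25.00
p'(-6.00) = 4.00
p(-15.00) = -61.00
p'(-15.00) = 4.00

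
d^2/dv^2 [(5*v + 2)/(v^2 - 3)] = 2*(4*v^2*(5*v + 2) - (15*v + 2)*(v^2 - 3))/(v^2 - 3)^3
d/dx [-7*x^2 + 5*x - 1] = 5 - 14*x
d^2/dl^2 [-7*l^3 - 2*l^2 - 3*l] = -42*l - 4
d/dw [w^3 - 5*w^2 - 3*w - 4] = 3*w^2 - 10*w - 3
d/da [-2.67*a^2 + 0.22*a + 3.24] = 0.22 - 5.34*a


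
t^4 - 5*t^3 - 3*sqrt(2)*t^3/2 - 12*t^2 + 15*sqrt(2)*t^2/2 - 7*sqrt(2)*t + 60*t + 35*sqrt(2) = (t - 5)*(t - 7*sqrt(2)/2)*(t + sqrt(2))^2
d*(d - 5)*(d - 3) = d^3 - 8*d^2 + 15*d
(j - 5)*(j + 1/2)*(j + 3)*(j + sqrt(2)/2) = j^4 - 3*j^3/2 + sqrt(2)*j^3/2 - 16*j^2 - 3*sqrt(2)*j^2/4 - 8*sqrt(2)*j - 15*j/2 - 15*sqrt(2)/4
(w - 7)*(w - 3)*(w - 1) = w^3 - 11*w^2 + 31*w - 21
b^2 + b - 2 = (b - 1)*(b + 2)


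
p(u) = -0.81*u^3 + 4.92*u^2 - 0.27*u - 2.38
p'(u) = -2.43*u^2 + 9.84*u - 0.27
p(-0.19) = -2.15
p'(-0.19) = -2.23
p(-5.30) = 257.84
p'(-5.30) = -120.68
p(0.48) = -1.47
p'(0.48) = 3.89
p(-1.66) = 15.33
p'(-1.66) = -23.30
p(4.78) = 20.28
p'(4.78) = -8.76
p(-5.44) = 275.09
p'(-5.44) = -125.71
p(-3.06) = 67.72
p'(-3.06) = -53.13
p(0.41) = -1.72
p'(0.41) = 3.36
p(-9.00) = 989.06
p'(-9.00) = -285.66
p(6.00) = -1.84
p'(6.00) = -28.71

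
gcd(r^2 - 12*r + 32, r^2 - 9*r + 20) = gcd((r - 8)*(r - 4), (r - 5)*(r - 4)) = r - 4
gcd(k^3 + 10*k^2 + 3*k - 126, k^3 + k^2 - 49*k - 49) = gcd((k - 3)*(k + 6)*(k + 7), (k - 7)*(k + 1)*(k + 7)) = k + 7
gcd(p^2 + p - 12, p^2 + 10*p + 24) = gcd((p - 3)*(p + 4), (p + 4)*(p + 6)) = p + 4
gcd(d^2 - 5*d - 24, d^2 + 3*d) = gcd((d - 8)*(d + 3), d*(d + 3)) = d + 3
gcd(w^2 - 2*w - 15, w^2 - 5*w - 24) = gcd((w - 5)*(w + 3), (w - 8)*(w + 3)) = w + 3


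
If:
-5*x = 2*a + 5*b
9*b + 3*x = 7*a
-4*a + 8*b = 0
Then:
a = 0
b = 0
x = 0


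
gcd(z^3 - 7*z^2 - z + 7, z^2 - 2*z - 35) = z - 7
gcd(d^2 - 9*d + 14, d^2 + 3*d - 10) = d - 2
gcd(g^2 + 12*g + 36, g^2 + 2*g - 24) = g + 6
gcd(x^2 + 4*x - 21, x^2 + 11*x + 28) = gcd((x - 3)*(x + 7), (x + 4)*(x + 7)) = x + 7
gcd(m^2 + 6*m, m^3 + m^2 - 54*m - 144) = m + 6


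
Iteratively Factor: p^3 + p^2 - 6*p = (p + 3)*(p^2 - 2*p) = p*(p + 3)*(p - 2)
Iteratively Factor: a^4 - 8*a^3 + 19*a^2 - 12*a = (a - 4)*(a^3 - 4*a^2 + 3*a) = (a - 4)*(a - 1)*(a^2 - 3*a) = (a - 4)*(a - 3)*(a - 1)*(a)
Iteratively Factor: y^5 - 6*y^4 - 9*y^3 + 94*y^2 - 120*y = (y - 2)*(y^4 - 4*y^3 - 17*y^2 + 60*y) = (y - 2)*(y + 4)*(y^3 - 8*y^2 + 15*y) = y*(y - 2)*(y + 4)*(y^2 - 8*y + 15) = y*(y - 3)*(y - 2)*(y + 4)*(y - 5)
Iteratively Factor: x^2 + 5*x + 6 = (x + 2)*(x + 3)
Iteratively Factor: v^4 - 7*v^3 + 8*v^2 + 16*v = (v - 4)*(v^3 - 3*v^2 - 4*v) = v*(v - 4)*(v^2 - 3*v - 4) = v*(v - 4)*(v + 1)*(v - 4)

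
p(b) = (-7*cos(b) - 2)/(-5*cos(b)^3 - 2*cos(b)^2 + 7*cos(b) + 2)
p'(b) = (-7*cos(b) - 2)*(-15*sin(b)*cos(b)^2 - 4*sin(b)*cos(b) + 7*sin(b))/(-5*cos(b)^3 - 2*cos(b)^2 + 7*cos(b) + 2)^2 + 7*sin(b)/(-5*cos(b)^3 - 2*cos(b)^2 + 7*cos(b) + 2)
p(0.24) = -3.78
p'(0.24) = 4.97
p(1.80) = -1.12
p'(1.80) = -2.69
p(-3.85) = -1.45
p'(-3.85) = -1.42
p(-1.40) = -1.03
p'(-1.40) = -0.30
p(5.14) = -1.17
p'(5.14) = -0.82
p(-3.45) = -2.16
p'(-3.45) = -1.84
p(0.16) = -4.14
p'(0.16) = 4.07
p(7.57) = -1.07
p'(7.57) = 0.51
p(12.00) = -2.27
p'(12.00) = -3.55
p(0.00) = -4.50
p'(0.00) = 0.00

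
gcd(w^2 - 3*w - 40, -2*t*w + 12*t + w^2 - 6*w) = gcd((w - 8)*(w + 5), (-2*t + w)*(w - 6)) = 1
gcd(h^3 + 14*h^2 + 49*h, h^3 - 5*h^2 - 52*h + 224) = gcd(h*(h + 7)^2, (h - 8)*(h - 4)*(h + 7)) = h + 7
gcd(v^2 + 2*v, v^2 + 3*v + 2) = v + 2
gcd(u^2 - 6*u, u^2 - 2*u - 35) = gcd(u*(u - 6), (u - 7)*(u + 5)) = 1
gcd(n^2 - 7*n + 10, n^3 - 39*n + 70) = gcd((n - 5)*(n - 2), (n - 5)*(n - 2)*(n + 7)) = n^2 - 7*n + 10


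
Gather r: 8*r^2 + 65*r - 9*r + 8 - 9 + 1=8*r^2 + 56*r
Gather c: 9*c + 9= 9*c + 9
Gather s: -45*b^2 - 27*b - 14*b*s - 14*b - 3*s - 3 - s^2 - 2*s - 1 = -45*b^2 - 41*b - s^2 + s*(-14*b - 5) - 4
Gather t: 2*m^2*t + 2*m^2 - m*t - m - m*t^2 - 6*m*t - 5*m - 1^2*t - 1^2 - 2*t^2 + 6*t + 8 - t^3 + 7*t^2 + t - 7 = 2*m^2 - 6*m - t^3 + t^2*(5 - m) + t*(2*m^2 - 7*m + 6)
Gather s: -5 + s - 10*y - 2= s - 10*y - 7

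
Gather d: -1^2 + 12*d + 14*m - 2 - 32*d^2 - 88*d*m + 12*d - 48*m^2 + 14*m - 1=-32*d^2 + d*(24 - 88*m) - 48*m^2 + 28*m - 4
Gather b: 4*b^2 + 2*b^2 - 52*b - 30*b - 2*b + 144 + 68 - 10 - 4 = 6*b^2 - 84*b + 198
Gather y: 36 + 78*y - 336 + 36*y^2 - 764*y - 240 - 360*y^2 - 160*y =-324*y^2 - 846*y - 540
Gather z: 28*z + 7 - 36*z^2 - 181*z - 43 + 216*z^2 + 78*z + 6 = 180*z^2 - 75*z - 30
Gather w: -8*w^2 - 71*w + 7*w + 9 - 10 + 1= -8*w^2 - 64*w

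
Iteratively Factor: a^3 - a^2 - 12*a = (a + 3)*(a^2 - 4*a) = a*(a + 3)*(a - 4)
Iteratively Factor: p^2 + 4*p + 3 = (p + 3)*(p + 1)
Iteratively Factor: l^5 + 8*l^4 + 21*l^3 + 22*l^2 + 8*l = (l + 4)*(l^4 + 4*l^3 + 5*l^2 + 2*l) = l*(l + 4)*(l^3 + 4*l^2 + 5*l + 2) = l*(l + 2)*(l + 4)*(l^2 + 2*l + 1) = l*(l + 1)*(l + 2)*(l + 4)*(l + 1)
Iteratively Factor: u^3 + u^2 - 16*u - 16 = (u - 4)*(u^2 + 5*u + 4) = (u - 4)*(u + 1)*(u + 4)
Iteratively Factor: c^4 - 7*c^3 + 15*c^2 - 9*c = (c)*(c^3 - 7*c^2 + 15*c - 9) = c*(c - 3)*(c^2 - 4*c + 3) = c*(c - 3)^2*(c - 1)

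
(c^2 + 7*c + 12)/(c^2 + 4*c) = (c + 3)/c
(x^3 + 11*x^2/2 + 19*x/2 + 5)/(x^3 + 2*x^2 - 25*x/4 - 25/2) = 2*(x + 1)/(2*x - 5)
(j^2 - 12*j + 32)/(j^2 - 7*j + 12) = (j - 8)/(j - 3)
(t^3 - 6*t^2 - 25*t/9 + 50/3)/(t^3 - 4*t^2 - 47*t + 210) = (t^2 - 25/9)/(t^2 + 2*t - 35)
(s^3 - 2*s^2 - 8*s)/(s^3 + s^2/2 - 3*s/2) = 2*(s^2 - 2*s - 8)/(2*s^2 + s - 3)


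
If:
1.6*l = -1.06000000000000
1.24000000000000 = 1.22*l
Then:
No Solution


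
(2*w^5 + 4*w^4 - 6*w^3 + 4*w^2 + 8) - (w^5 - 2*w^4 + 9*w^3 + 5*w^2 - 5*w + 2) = w^5 + 6*w^4 - 15*w^3 - w^2 + 5*w + 6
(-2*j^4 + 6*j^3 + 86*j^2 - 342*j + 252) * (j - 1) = -2*j^5 + 8*j^4 + 80*j^3 - 428*j^2 + 594*j - 252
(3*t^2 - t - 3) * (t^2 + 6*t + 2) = 3*t^4 + 17*t^3 - 3*t^2 - 20*t - 6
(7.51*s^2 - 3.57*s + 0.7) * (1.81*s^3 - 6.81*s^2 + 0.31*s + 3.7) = 13.5931*s^5 - 57.6048*s^4 + 27.9068*s^3 + 21.9133*s^2 - 12.992*s + 2.59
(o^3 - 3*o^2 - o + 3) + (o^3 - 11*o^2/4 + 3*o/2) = 2*o^3 - 23*o^2/4 + o/2 + 3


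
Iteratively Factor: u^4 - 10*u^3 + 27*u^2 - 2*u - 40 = (u - 2)*(u^3 - 8*u^2 + 11*u + 20) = (u - 5)*(u - 2)*(u^2 - 3*u - 4) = (u - 5)*(u - 2)*(u + 1)*(u - 4)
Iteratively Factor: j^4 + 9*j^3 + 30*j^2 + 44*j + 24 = (j + 3)*(j^3 + 6*j^2 + 12*j + 8) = (j + 2)*(j + 3)*(j^2 + 4*j + 4) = (j + 2)^2*(j + 3)*(j + 2)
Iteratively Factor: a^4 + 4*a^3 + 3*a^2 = (a + 1)*(a^3 + 3*a^2) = a*(a + 1)*(a^2 + 3*a) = a^2*(a + 1)*(a + 3)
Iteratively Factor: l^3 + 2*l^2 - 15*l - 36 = (l + 3)*(l^2 - l - 12) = (l + 3)^2*(l - 4)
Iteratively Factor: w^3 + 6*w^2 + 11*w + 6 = (w + 2)*(w^2 + 4*w + 3) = (w + 2)*(w + 3)*(w + 1)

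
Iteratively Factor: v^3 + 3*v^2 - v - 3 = (v - 1)*(v^2 + 4*v + 3) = (v - 1)*(v + 1)*(v + 3)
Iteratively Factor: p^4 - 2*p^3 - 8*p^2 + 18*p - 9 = (p - 1)*(p^3 - p^2 - 9*p + 9) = (p - 3)*(p - 1)*(p^2 + 2*p - 3) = (p - 3)*(p - 1)*(p + 3)*(p - 1)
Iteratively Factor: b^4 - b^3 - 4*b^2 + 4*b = (b - 1)*(b^3 - 4*b) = (b - 1)*(b + 2)*(b^2 - 2*b) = b*(b - 1)*(b + 2)*(b - 2)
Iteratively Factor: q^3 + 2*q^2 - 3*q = (q - 1)*(q^2 + 3*q) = (q - 1)*(q + 3)*(q)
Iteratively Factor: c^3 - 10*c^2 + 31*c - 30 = (c - 5)*(c^2 - 5*c + 6) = (c - 5)*(c - 2)*(c - 3)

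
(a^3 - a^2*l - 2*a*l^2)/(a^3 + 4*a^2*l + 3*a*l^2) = (a - 2*l)/(a + 3*l)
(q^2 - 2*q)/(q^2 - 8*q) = (q - 2)/(q - 8)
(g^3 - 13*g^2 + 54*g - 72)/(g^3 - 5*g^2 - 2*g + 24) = (g - 6)/(g + 2)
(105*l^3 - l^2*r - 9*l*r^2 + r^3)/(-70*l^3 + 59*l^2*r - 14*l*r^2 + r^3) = (3*l + r)/(-2*l + r)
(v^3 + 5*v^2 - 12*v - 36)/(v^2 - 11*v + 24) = (v^2 + 8*v + 12)/(v - 8)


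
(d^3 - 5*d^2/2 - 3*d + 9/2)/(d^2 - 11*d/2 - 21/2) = (d^2 - 4*d + 3)/(d - 7)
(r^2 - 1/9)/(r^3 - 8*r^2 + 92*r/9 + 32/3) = (9*r^2 - 1)/(9*r^3 - 72*r^2 + 92*r + 96)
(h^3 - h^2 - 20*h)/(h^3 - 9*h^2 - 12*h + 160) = h/(h - 8)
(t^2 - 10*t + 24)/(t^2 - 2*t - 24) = (t - 4)/(t + 4)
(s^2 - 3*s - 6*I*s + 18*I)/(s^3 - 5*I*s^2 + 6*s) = (s - 3)/(s*(s + I))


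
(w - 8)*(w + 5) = w^2 - 3*w - 40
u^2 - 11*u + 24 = (u - 8)*(u - 3)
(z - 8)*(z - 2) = z^2 - 10*z + 16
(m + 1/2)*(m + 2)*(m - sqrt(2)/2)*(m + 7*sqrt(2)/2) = m^4 + 5*m^3/2 + 3*sqrt(2)*m^3 - 5*m^2/2 + 15*sqrt(2)*m^2/2 - 35*m/4 + 3*sqrt(2)*m - 7/2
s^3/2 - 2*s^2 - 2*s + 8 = (s/2 + 1)*(s - 4)*(s - 2)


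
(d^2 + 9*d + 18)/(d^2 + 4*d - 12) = (d + 3)/(d - 2)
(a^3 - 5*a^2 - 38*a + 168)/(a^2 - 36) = (a^2 - 11*a + 28)/(a - 6)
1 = 1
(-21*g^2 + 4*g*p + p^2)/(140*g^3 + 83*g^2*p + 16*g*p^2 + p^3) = (-3*g + p)/(20*g^2 + 9*g*p + p^2)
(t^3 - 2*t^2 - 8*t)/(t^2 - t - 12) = t*(t + 2)/(t + 3)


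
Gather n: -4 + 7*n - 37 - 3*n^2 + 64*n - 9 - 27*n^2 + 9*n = -30*n^2 + 80*n - 50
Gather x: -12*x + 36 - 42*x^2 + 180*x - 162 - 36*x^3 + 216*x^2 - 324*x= -36*x^3 + 174*x^2 - 156*x - 126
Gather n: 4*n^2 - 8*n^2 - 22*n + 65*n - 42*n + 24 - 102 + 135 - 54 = -4*n^2 + n + 3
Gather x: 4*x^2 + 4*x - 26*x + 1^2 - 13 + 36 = 4*x^2 - 22*x + 24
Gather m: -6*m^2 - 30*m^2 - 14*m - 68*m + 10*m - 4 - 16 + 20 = -36*m^2 - 72*m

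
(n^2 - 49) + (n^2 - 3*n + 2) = 2*n^2 - 3*n - 47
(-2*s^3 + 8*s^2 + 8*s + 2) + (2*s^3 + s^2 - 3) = 9*s^2 + 8*s - 1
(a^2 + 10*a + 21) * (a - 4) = a^3 + 6*a^2 - 19*a - 84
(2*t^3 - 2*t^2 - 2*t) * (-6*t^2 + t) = -12*t^5 + 14*t^4 + 10*t^3 - 2*t^2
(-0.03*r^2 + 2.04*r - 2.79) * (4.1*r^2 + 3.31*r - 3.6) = -0.123*r^4 + 8.2647*r^3 - 4.5786*r^2 - 16.5789*r + 10.044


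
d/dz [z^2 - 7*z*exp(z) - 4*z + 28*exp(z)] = -7*z*exp(z) + 2*z + 21*exp(z) - 4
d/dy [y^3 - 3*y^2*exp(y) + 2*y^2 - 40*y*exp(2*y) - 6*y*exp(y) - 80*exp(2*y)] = -3*y^2*exp(y) + 3*y^2 - 80*y*exp(2*y) - 12*y*exp(y) + 4*y - 200*exp(2*y) - 6*exp(y)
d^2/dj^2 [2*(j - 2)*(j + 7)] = 4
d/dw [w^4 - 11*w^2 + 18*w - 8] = 4*w^3 - 22*w + 18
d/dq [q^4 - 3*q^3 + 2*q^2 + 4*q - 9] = 4*q^3 - 9*q^2 + 4*q + 4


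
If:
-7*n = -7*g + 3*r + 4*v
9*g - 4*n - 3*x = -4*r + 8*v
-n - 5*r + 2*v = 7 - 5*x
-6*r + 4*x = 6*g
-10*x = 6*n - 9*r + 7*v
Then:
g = -2345/3672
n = -1099/459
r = 11935/3672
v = 259/408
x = 4795/1224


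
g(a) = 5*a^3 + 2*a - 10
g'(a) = 15*a^2 + 2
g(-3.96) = -328.42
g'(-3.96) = 237.22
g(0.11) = -9.77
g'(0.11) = 2.18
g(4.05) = 330.25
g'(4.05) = 248.04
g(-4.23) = -396.89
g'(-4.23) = 270.39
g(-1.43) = -27.48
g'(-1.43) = 32.67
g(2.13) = 42.58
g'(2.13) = 70.05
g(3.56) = 222.71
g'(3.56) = 192.10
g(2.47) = 70.29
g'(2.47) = 93.51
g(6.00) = 1082.00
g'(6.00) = 542.00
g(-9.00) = -3673.00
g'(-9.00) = 1217.00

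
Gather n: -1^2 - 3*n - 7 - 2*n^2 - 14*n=-2*n^2 - 17*n - 8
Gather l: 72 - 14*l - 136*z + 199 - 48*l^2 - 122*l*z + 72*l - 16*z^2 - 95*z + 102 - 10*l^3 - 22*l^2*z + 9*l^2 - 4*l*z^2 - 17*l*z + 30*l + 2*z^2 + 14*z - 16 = -10*l^3 + l^2*(-22*z - 39) + l*(-4*z^2 - 139*z + 88) - 14*z^2 - 217*z + 357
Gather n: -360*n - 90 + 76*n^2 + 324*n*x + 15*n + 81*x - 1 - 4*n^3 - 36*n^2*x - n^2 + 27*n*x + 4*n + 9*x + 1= -4*n^3 + n^2*(75 - 36*x) + n*(351*x - 341) + 90*x - 90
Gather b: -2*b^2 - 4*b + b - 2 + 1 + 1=-2*b^2 - 3*b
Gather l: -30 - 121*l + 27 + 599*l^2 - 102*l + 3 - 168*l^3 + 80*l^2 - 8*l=-168*l^3 + 679*l^2 - 231*l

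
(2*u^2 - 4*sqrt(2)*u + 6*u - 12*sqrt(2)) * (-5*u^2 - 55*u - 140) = -10*u^4 - 140*u^3 + 20*sqrt(2)*u^3 - 610*u^2 + 280*sqrt(2)*u^2 - 840*u + 1220*sqrt(2)*u + 1680*sqrt(2)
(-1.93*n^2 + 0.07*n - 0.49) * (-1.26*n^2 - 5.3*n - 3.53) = 2.4318*n^4 + 10.1408*n^3 + 7.0593*n^2 + 2.3499*n + 1.7297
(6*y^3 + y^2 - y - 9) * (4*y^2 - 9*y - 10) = 24*y^5 - 50*y^4 - 73*y^3 - 37*y^2 + 91*y + 90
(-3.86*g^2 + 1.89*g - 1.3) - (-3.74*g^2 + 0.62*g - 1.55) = -0.12*g^2 + 1.27*g + 0.25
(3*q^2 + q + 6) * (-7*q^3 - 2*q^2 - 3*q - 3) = -21*q^5 - 13*q^4 - 53*q^3 - 24*q^2 - 21*q - 18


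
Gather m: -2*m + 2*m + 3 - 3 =0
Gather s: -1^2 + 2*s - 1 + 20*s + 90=22*s + 88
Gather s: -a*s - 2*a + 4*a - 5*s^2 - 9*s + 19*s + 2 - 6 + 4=2*a - 5*s^2 + s*(10 - a)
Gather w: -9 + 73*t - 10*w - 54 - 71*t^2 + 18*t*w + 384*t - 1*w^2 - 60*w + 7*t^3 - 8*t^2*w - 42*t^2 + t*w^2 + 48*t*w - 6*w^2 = 7*t^3 - 113*t^2 + 457*t + w^2*(t - 7) + w*(-8*t^2 + 66*t - 70) - 63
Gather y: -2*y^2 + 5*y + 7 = -2*y^2 + 5*y + 7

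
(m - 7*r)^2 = m^2 - 14*m*r + 49*r^2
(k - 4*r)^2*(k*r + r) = k^3*r - 8*k^2*r^2 + k^2*r + 16*k*r^3 - 8*k*r^2 + 16*r^3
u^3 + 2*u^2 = u^2*(u + 2)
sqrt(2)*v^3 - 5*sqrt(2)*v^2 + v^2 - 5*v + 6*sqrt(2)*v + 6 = (v - 3)*(v - 2)*(sqrt(2)*v + 1)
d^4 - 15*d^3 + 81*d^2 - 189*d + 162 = (d - 6)*(d - 3)^3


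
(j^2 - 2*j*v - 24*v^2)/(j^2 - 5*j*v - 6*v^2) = (j + 4*v)/(j + v)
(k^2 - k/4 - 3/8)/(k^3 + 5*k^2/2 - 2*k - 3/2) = (k - 3/4)/(k^2 + 2*k - 3)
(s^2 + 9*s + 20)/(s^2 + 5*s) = (s + 4)/s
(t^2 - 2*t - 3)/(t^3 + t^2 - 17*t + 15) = (t + 1)/(t^2 + 4*t - 5)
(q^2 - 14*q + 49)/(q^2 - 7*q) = (q - 7)/q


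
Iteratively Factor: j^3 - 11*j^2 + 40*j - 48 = (j - 4)*(j^2 - 7*j + 12) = (j - 4)*(j - 3)*(j - 4)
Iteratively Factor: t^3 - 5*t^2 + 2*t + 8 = (t - 4)*(t^2 - t - 2) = (t - 4)*(t - 2)*(t + 1)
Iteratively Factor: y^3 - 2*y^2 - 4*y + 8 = (y + 2)*(y^2 - 4*y + 4) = (y - 2)*(y + 2)*(y - 2)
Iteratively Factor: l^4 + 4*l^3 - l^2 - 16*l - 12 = (l + 2)*(l^3 + 2*l^2 - 5*l - 6) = (l + 1)*(l + 2)*(l^2 + l - 6) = (l - 2)*(l + 1)*(l + 2)*(l + 3)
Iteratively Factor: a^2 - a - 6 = (a - 3)*(a + 2)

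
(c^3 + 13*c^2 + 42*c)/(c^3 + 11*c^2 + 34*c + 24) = c*(c + 7)/(c^2 + 5*c + 4)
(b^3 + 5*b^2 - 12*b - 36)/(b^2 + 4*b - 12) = (b^2 - b - 6)/(b - 2)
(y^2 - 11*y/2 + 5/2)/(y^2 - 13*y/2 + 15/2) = (2*y - 1)/(2*y - 3)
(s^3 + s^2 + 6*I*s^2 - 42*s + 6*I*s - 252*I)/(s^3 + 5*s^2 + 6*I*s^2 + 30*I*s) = (s^2 + s - 42)/(s*(s + 5))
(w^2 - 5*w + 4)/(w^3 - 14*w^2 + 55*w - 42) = (w - 4)/(w^2 - 13*w + 42)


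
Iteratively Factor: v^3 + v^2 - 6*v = (v + 3)*(v^2 - 2*v) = v*(v + 3)*(v - 2)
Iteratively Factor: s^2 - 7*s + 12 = (s - 3)*(s - 4)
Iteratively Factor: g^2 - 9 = (g - 3)*(g + 3)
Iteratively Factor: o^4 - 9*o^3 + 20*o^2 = (o - 5)*(o^3 - 4*o^2) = o*(o - 5)*(o^2 - 4*o) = o*(o - 5)*(o - 4)*(o)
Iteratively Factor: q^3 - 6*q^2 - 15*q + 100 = (q - 5)*(q^2 - q - 20) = (q - 5)^2*(q + 4)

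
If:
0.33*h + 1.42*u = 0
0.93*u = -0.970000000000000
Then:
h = 4.49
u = -1.04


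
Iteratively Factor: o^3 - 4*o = (o - 2)*(o^2 + 2*o) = (o - 2)*(o + 2)*(o)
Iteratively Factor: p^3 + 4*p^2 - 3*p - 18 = (p - 2)*(p^2 + 6*p + 9) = (p - 2)*(p + 3)*(p + 3)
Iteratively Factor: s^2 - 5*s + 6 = (s - 3)*(s - 2)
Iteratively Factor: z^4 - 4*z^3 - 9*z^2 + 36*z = (z - 4)*(z^3 - 9*z) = (z - 4)*(z + 3)*(z^2 - 3*z) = (z - 4)*(z - 3)*(z + 3)*(z)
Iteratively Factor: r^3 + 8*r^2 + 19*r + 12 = (r + 4)*(r^2 + 4*r + 3) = (r + 1)*(r + 4)*(r + 3)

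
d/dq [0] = 0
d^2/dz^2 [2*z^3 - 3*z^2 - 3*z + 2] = 12*z - 6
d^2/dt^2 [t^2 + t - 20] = 2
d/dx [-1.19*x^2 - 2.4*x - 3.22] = -2.38*x - 2.4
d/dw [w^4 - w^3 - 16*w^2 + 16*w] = 4*w^3 - 3*w^2 - 32*w + 16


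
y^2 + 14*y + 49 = (y + 7)^2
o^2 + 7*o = o*(o + 7)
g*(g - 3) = g^2 - 3*g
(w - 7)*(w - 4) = w^2 - 11*w + 28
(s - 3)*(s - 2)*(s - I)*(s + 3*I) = s^4 - 5*s^3 + 2*I*s^3 + 9*s^2 - 10*I*s^2 - 15*s + 12*I*s + 18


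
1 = 1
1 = 1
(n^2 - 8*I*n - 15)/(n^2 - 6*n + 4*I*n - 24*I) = (n^2 - 8*I*n - 15)/(n^2 + n*(-6 + 4*I) - 24*I)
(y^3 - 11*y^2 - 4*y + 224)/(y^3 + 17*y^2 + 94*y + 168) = (y^2 - 15*y + 56)/(y^2 + 13*y + 42)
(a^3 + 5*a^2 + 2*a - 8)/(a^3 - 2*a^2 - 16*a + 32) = (a^2 + a - 2)/(a^2 - 6*a + 8)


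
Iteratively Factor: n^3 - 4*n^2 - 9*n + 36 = (n + 3)*(n^2 - 7*n + 12) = (n - 4)*(n + 3)*(n - 3)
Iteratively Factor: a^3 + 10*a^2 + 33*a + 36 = (a + 3)*(a^2 + 7*a + 12) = (a + 3)^2*(a + 4)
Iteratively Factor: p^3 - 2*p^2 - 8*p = (p)*(p^2 - 2*p - 8) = p*(p - 4)*(p + 2)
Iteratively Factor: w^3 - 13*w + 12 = (w - 3)*(w^2 + 3*w - 4) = (w - 3)*(w - 1)*(w + 4)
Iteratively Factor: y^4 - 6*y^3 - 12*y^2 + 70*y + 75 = (y - 5)*(y^3 - y^2 - 17*y - 15) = (y - 5)^2*(y^2 + 4*y + 3) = (y - 5)^2*(y + 1)*(y + 3)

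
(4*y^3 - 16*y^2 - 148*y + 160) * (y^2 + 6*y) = 4*y^5 + 8*y^4 - 244*y^3 - 728*y^2 + 960*y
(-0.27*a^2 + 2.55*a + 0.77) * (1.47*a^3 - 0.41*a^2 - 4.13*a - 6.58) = -0.3969*a^5 + 3.8592*a^4 + 1.2015*a^3 - 9.0706*a^2 - 19.9591*a - 5.0666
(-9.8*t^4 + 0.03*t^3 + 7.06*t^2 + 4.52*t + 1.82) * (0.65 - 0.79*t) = 7.742*t^5 - 6.3937*t^4 - 5.5579*t^3 + 1.0182*t^2 + 1.5002*t + 1.183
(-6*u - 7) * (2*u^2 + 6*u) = -12*u^3 - 50*u^2 - 42*u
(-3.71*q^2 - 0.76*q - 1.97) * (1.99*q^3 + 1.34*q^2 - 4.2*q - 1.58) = -7.3829*q^5 - 6.4838*q^4 + 10.6433*q^3 + 6.414*q^2 + 9.4748*q + 3.1126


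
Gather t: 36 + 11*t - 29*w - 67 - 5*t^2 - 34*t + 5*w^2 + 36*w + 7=-5*t^2 - 23*t + 5*w^2 + 7*w - 24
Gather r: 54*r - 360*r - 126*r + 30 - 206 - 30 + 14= -432*r - 192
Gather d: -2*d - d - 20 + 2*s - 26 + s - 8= -3*d + 3*s - 54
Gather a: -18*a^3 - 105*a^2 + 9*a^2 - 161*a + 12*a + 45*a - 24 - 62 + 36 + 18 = -18*a^3 - 96*a^2 - 104*a - 32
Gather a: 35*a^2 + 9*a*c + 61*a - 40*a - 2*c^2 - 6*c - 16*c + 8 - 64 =35*a^2 + a*(9*c + 21) - 2*c^2 - 22*c - 56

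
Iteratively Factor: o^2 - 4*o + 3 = (o - 3)*(o - 1)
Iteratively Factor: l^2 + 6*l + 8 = (l + 4)*(l + 2)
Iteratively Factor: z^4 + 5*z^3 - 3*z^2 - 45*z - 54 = (z + 3)*(z^3 + 2*z^2 - 9*z - 18) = (z + 2)*(z + 3)*(z^2 - 9) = (z - 3)*(z + 2)*(z + 3)*(z + 3)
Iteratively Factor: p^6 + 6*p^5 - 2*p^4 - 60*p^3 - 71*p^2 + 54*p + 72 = (p + 2)*(p^5 + 4*p^4 - 10*p^3 - 40*p^2 + 9*p + 36) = (p + 1)*(p + 2)*(p^4 + 3*p^3 - 13*p^2 - 27*p + 36) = (p - 3)*(p + 1)*(p + 2)*(p^3 + 6*p^2 + 5*p - 12) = (p - 3)*(p + 1)*(p + 2)*(p + 4)*(p^2 + 2*p - 3) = (p - 3)*(p - 1)*(p + 1)*(p + 2)*(p + 4)*(p + 3)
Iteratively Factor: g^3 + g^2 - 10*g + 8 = (g - 1)*(g^2 + 2*g - 8) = (g - 1)*(g + 4)*(g - 2)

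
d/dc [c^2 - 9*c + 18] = 2*c - 9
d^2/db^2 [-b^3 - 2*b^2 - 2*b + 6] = -6*b - 4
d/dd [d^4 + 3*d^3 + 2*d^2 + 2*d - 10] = 4*d^3 + 9*d^2 + 4*d + 2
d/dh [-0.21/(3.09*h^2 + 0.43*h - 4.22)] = (1.2978*h + 0.0903)/(3.09*h^2 + 0.43*h - 4.22)^2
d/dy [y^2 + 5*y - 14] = 2*y + 5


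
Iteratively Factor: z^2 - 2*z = (z - 2)*(z)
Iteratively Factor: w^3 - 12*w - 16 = (w + 2)*(w^2 - 2*w - 8) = (w - 4)*(w + 2)*(w + 2)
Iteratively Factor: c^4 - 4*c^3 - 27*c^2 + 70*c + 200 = (c + 2)*(c^3 - 6*c^2 - 15*c + 100) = (c - 5)*(c + 2)*(c^2 - c - 20) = (c - 5)*(c + 2)*(c + 4)*(c - 5)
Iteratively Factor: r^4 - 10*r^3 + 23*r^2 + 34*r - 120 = (r - 5)*(r^3 - 5*r^2 - 2*r + 24) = (r - 5)*(r - 3)*(r^2 - 2*r - 8) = (r - 5)*(r - 3)*(r + 2)*(r - 4)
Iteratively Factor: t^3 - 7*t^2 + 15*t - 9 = (t - 3)*(t^2 - 4*t + 3) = (t - 3)*(t - 1)*(t - 3)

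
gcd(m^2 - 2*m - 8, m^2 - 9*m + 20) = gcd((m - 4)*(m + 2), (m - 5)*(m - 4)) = m - 4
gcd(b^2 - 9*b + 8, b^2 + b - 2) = b - 1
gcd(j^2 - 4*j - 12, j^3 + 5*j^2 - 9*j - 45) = 1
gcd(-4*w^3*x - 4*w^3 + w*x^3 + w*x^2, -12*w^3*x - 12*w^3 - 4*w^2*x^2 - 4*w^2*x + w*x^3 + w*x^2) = 2*w^2*x + 2*w^2 + w*x^2 + w*x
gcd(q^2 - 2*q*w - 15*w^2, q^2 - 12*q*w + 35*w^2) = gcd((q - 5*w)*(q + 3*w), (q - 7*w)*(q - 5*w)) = q - 5*w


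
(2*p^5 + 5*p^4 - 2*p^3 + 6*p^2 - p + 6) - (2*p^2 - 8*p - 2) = 2*p^5 + 5*p^4 - 2*p^3 + 4*p^2 + 7*p + 8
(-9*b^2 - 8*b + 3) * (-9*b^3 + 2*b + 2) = 81*b^5 + 72*b^4 - 45*b^3 - 34*b^2 - 10*b + 6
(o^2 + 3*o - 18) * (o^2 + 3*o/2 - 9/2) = o^4 + 9*o^3/2 - 18*o^2 - 81*o/2 + 81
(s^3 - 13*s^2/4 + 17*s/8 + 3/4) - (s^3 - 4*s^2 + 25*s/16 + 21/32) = 3*s^2/4 + 9*s/16 + 3/32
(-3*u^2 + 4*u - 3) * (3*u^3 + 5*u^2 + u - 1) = -9*u^5 - 3*u^4 + 8*u^3 - 8*u^2 - 7*u + 3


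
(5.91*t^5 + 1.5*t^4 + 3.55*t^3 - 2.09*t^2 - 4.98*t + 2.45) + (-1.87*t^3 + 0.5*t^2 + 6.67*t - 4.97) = 5.91*t^5 + 1.5*t^4 + 1.68*t^3 - 1.59*t^2 + 1.69*t - 2.52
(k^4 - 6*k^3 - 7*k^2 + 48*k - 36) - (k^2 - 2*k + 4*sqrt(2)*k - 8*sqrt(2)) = k^4 - 6*k^3 - 8*k^2 - 4*sqrt(2)*k + 50*k - 36 + 8*sqrt(2)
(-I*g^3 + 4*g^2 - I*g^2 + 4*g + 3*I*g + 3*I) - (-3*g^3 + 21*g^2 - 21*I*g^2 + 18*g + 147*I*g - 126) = 3*g^3 - I*g^3 - 17*g^2 + 20*I*g^2 - 14*g - 144*I*g + 126 + 3*I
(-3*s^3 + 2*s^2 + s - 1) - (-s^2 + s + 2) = -3*s^3 + 3*s^2 - 3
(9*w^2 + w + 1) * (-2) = -18*w^2 - 2*w - 2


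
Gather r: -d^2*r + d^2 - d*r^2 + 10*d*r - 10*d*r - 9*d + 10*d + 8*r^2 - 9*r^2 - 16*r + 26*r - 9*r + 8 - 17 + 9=d^2 + d + r^2*(-d - 1) + r*(1 - d^2)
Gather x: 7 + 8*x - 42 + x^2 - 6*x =x^2 + 2*x - 35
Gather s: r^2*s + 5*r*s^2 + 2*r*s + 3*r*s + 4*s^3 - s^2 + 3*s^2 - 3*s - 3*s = 4*s^3 + s^2*(5*r + 2) + s*(r^2 + 5*r - 6)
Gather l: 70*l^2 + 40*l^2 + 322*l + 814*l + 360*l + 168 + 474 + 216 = 110*l^2 + 1496*l + 858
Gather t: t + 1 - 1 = t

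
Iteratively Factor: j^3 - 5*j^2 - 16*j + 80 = (j - 5)*(j^2 - 16) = (j - 5)*(j - 4)*(j + 4)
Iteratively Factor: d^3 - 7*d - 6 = (d + 2)*(d^2 - 2*d - 3) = (d + 1)*(d + 2)*(d - 3)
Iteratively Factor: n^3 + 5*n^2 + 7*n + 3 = (n + 1)*(n^2 + 4*n + 3) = (n + 1)*(n + 3)*(n + 1)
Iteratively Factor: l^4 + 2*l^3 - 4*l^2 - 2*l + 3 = (l + 1)*(l^3 + l^2 - 5*l + 3) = (l - 1)*(l + 1)*(l^2 + 2*l - 3) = (l - 1)^2*(l + 1)*(l + 3)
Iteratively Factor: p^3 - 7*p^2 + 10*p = (p - 5)*(p^2 - 2*p) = (p - 5)*(p - 2)*(p)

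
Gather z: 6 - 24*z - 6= -24*z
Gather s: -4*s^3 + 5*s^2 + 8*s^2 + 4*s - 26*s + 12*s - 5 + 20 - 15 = -4*s^3 + 13*s^2 - 10*s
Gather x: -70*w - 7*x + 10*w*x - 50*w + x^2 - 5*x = -120*w + x^2 + x*(10*w - 12)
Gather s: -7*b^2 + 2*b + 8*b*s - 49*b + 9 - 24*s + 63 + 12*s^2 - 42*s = -7*b^2 - 47*b + 12*s^2 + s*(8*b - 66) + 72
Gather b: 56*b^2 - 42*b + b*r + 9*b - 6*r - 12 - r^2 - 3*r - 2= 56*b^2 + b*(r - 33) - r^2 - 9*r - 14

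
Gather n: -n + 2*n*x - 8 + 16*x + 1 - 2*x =n*(2*x - 1) + 14*x - 7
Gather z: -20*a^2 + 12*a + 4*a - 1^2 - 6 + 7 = -20*a^2 + 16*a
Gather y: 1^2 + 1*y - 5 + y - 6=2*y - 10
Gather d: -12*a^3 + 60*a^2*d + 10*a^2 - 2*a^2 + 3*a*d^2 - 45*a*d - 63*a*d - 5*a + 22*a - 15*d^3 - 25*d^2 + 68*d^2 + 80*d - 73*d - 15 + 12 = -12*a^3 + 8*a^2 + 17*a - 15*d^3 + d^2*(3*a + 43) + d*(60*a^2 - 108*a + 7) - 3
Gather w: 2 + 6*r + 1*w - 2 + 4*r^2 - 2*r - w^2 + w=4*r^2 + 4*r - w^2 + 2*w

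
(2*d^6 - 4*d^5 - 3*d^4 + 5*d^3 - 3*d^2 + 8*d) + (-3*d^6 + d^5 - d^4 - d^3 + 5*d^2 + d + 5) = -d^6 - 3*d^5 - 4*d^4 + 4*d^3 + 2*d^2 + 9*d + 5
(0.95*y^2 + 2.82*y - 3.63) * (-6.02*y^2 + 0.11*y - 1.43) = -5.719*y^4 - 16.8719*y^3 + 20.8043*y^2 - 4.4319*y + 5.1909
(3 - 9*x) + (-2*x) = 3 - 11*x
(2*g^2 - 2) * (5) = 10*g^2 - 10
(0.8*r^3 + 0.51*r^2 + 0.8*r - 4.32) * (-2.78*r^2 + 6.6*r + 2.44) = -2.224*r^5 + 3.8622*r^4 + 3.094*r^3 + 18.534*r^2 - 26.56*r - 10.5408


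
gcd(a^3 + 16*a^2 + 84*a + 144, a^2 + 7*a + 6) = a + 6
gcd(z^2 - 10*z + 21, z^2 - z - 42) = z - 7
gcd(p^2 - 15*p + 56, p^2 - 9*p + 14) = p - 7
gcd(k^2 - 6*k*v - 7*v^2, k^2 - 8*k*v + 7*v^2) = -k + 7*v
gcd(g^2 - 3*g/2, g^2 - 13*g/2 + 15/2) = g - 3/2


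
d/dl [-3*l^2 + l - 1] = 1 - 6*l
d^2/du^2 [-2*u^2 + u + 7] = -4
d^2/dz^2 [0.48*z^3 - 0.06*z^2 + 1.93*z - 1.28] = 2.88*z - 0.12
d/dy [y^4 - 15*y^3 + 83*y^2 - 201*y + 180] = 4*y^3 - 45*y^2 + 166*y - 201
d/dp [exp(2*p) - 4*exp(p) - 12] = 2*(exp(p) - 2)*exp(p)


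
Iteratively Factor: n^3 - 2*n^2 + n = (n - 1)*(n^2 - n) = (n - 1)^2*(n)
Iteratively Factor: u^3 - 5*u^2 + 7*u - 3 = (u - 1)*(u^2 - 4*u + 3) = (u - 3)*(u - 1)*(u - 1)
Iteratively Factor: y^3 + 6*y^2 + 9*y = (y)*(y^2 + 6*y + 9) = y*(y + 3)*(y + 3)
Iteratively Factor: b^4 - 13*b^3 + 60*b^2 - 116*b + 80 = (b - 2)*(b^3 - 11*b^2 + 38*b - 40) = (b - 2)^2*(b^2 - 9*b + 20) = (b - 5)*(b - 2)^2*(b - 4)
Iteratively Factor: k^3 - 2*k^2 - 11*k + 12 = (k + 3)*(k^2 - 5*k + 4) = (k - 1)*(k + 3)*(k - 4)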